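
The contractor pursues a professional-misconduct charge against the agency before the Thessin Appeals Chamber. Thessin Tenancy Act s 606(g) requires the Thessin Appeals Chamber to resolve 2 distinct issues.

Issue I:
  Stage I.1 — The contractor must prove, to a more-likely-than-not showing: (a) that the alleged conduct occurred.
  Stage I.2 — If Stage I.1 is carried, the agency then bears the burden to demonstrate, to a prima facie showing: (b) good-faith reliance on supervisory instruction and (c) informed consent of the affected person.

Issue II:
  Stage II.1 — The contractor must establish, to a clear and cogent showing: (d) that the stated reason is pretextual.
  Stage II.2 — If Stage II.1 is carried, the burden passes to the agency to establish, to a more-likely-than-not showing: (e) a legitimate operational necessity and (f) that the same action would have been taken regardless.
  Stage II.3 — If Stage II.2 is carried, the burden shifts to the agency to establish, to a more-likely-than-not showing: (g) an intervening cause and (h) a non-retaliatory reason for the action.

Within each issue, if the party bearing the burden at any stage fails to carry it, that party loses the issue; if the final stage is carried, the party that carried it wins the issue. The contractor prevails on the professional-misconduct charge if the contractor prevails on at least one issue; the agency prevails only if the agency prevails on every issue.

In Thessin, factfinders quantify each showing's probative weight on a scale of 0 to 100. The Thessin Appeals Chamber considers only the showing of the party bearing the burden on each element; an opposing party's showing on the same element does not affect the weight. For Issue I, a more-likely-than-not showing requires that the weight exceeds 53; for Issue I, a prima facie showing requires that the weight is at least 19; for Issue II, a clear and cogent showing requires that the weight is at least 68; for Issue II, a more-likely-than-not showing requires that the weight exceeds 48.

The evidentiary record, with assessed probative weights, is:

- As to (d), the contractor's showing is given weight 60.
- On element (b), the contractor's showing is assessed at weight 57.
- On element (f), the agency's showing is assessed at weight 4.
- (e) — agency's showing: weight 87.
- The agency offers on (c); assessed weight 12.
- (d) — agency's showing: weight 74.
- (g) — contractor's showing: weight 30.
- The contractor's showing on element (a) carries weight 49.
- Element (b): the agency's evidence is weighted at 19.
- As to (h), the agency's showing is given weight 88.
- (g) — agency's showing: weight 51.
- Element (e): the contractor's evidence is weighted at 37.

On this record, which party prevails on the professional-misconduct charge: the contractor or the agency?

agency

— Issue I —
Stage I.1 — burden on contractor; standard: a more-likely-than-not showing (weight exceeds 53).
    (a): 49 ≤ 53 [not met]
  Stage I.1 not carried; the contractor fails its burden.
So the agency prevails on this issue.
— Issue II —
At Stage II.1 the contractor must meet a clear and cogent showing (weight is at least 68): on (d) the weight is 60 (the agency's 74 is given no effect), which does not reach 68, so (d) does not meet the standard.
  Stage II.1 not carried; the contractor fails its burden.
The agency prevails on this issue.
Per-issue: Issue I → agency; Issue II → agency. The contractor must prevail on at least one issue; overall, the agency prevails.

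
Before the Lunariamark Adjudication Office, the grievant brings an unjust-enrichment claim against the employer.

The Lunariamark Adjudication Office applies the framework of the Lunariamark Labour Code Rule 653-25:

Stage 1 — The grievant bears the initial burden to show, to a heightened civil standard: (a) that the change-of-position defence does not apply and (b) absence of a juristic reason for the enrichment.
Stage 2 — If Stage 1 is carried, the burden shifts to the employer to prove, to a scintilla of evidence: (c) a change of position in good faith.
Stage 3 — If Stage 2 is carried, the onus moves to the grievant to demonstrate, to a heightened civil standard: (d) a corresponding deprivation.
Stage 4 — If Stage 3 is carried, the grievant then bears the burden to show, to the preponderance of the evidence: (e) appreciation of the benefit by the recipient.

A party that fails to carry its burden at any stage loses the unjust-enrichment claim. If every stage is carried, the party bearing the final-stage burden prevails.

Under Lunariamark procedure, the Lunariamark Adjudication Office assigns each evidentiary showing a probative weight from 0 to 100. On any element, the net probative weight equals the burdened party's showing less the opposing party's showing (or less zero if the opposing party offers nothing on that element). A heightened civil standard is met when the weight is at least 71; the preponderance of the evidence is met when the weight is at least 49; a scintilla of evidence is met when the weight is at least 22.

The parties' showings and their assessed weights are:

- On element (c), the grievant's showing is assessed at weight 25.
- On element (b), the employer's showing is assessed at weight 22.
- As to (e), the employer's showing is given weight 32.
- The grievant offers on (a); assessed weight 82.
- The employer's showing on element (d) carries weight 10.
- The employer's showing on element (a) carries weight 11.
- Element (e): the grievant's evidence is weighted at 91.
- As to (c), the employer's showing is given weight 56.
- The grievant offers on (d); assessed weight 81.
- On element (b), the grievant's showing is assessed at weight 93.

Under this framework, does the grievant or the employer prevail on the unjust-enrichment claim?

grievant

Stage 1 — burden on grievant; standard: a heightened civil standard (weight is at least 71).
    (a): 82 − 11 = 71 ≥ 71 [met]
    (b): 93 − 22 = 71 ≥ 71 [met]
  Stage 1 carried; the burden shifts to the employer.
Stage 2 — burden on employer; standard: a scintilla of evidence (weight is at least 22).
    (c): 56 − 25 = 31 ≥ 22 [met]
  The employer carries Stage 2; the grievant now bears the burden.
Stage 3 — burden on grievant; standard: a heightened civil standard (weight is at least 71).
    (d): 81 − 10 = 71 ≥ 71 [met]
  Stage 3 carried; the burden remains with the grievant.
Stage 4 — burden on grievant; standard: the preponderance of the evidence (weight is at least 49).
    (e): 91 − 32 = 59 ≥ 49 [met]
  All elements met at the final stage.
Every stage carried; the grievant prevails.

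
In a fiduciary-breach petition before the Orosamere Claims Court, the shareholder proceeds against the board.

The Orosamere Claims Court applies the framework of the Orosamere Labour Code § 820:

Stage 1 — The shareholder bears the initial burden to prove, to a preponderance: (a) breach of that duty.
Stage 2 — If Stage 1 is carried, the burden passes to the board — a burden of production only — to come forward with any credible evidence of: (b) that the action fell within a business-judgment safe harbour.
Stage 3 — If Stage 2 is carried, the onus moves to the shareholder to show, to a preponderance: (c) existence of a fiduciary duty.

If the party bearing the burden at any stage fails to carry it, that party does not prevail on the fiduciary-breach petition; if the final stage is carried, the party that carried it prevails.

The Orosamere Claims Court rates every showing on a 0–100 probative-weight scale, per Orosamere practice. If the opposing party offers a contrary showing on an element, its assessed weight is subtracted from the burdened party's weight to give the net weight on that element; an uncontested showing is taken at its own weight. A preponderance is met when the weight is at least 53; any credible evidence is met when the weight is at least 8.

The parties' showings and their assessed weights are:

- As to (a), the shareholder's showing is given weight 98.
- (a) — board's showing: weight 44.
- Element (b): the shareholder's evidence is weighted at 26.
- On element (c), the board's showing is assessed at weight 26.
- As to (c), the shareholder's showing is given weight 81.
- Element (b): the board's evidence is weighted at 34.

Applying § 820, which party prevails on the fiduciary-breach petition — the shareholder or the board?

At Stage 1 the shareholder must meet a preponderance (weight is at least 53): on (a) the weight is 98 less the opposing 44 gives net 54, which does reach 53, so (a) meets the standard.
  Stage 1 carried; the burden shifts to the board.
At Stage 2 the board must meet any credible evidence (weight is at least 8): on (b) the weight is 34 less the opposing 26 gives net 8, ≥ 8, so (b) meets the standard.
  Stage 2 is satisfied; the onus moves to the shareholder.
At Stage 3 the shareholder must meet a preponderance (weight is at least 53): on (c) the weight is 81 less the opposing 26 gives net 55, which does reach 53, so (c) meets the standard.
  All elements met at the final stage.
All stages carried — the shareholder prevails.

shareholder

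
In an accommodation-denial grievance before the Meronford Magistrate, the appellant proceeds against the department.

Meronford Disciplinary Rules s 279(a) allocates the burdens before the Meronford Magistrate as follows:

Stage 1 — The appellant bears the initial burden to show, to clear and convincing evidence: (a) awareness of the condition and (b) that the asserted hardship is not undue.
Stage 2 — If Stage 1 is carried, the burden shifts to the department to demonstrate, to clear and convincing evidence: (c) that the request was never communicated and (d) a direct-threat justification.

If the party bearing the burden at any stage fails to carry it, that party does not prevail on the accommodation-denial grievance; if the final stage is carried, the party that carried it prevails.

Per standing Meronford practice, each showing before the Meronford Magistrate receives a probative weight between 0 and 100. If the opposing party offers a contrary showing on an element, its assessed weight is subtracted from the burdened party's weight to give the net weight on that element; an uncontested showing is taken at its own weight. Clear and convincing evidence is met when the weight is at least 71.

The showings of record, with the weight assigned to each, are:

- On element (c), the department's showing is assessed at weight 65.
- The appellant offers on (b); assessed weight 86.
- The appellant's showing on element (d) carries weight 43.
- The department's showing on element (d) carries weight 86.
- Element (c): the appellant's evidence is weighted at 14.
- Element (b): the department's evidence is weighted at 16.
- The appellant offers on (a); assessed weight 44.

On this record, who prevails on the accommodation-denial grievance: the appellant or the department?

Stage 1 (appellant, clear and convincing evidence, weight is at least 71): (a) 44 < 71 — fails; (b) net 86−16=70 < 71 — fails.
  Stage 1 not carried; the appellant fails its burden.
So the department prevails.

department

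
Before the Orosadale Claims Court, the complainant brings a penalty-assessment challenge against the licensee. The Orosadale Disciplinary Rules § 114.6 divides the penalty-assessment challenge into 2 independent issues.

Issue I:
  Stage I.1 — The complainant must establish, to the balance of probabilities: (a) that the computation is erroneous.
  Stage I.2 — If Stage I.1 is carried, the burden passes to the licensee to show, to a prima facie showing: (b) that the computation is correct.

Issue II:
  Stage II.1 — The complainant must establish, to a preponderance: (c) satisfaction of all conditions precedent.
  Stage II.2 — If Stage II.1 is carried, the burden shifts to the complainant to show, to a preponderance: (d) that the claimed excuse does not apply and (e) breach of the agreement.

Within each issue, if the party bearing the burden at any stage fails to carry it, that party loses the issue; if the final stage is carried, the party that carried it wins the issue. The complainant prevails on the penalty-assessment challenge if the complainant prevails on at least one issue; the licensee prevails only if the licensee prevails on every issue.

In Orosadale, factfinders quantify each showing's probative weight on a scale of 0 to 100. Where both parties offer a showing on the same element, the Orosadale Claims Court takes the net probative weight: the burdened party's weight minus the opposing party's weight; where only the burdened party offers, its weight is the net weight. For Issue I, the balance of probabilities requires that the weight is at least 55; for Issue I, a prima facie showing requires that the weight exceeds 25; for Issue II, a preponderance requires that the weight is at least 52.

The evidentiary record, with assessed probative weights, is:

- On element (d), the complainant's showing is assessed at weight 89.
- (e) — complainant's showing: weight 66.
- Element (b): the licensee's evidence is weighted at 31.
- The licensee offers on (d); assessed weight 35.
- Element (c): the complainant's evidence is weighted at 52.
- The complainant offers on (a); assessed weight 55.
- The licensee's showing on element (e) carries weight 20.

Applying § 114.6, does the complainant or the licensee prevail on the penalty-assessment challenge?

licensee

— Issue I —
At Stage I.1 the complainant must meet the balance of probabilities (weight is at least 55): on (a) the weight is 55, which does reach 55, so (a) meets the standard.
  Stage I.1 carried; the burden shifts to the licensee.
At Stage I.2 the licensee must meet a prima facie showing (weight exceeds 25): on (b) the weight is 31, which does exceed 25, so (b) meets the standard.
  Stage I.2 carried; the final stage is satisfied.
With every stage satisfied, the licensee prevails on this issue.
— Issue II —
Stage II.1 (complainant, a preponderance, weight is at least 52): (c) 52 ≥ 52 — meets.
  All elements met. The complainant retains the burden for Stage II.2.
Stage II.2 (complainant, a preponderance, weight is at least 52): (d) net 89−35=54 ≥ 52 — meets; (e) net 66−20=46 < 52 — fails.
  The complainant does not carry Stage II.2.
The licensee prevails on this issue.
Per-issue: Issue I → licensee; Issue II → licensee. The complainant must prevail on at least one issue; overall, the licensee prevails.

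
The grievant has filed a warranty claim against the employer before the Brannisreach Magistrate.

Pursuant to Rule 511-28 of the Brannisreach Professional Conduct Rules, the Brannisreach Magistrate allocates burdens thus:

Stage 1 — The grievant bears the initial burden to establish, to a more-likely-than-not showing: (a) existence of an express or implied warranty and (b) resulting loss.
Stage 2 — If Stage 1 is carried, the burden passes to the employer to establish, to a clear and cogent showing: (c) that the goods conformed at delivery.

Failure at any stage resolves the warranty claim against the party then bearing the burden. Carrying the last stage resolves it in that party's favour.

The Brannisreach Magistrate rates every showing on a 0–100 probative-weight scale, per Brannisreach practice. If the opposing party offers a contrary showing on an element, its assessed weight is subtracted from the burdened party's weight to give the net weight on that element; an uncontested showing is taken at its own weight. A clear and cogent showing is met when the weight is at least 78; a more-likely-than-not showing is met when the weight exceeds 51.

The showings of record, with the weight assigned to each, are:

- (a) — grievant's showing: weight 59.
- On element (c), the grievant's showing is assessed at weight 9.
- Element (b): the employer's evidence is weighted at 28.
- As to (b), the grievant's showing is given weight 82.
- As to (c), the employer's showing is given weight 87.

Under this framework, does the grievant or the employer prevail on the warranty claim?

At Stage 1 the grievant must meet a more-likely-than-not showing (weight exceeds 51): on (a) the weight is 59, > 51, so (a) meets the standard; on (b) the weight is 82 less the opposing 28 gives net 54, which does exceed 51, so (b) meets the standard.
  All elements met. The burden passes to the employer.
At Stage 2 the employer must meet a clear and cogent showing (weight is at least 78): on (c) the weight is 87 less the opposing 9 gives net 78, which does reach 78, so (c) meets the standard.
  The employer carries the last stage.
With every stage satisfied, the employer prevails.

employer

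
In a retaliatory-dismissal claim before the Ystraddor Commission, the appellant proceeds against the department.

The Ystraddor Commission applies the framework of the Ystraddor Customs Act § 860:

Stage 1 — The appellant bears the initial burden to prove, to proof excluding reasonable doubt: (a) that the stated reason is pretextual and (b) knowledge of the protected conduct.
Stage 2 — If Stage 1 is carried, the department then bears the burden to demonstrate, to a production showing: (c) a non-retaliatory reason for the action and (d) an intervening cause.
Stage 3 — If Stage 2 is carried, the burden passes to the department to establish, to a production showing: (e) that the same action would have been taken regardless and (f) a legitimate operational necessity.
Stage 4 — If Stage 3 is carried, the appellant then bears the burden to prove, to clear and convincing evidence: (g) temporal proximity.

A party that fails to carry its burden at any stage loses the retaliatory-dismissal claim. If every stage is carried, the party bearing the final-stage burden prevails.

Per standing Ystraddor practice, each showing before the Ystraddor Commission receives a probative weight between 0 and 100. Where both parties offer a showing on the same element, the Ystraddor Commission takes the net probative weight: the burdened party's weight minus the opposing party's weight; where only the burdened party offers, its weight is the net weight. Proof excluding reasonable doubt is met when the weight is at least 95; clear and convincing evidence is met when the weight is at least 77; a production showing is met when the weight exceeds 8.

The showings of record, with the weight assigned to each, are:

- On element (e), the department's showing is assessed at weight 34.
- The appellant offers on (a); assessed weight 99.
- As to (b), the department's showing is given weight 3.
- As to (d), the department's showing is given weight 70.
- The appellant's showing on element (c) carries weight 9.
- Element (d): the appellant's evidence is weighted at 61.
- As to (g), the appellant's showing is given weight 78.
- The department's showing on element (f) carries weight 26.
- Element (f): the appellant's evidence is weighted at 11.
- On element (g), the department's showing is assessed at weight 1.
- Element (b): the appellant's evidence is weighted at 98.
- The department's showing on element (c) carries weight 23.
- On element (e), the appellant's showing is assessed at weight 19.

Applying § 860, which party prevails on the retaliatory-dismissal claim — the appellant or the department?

Stage 1 (appellant, proof excluding reasonable doubt, weight is at least 95): (a) 99 ≥ 95 — meets; (b) net 98−3=95 ≥ 95 — meets.
  The appellant carries Stage 1; the department now bears the burden.
Stage 2 (department, a production showing, weight exceeds 8): (c) net 23−9=14 > 8 — meets; (d) net 70−61=9 > 8 — meets.
  Stage 2 carried; the burden remains with the department.
Stage 3 (department, a production showing, weight exceeds 8): (e) net 34−19=15 > 8 — meets; (f) net 26−11=15 > 8 — meets.
  Stage 3 carried; the burden shifts to the appellant.
Stage 4 (appellant, clear and convincing evidence, weight is at least 77): (g) net 78−1=77 ≥ 77 — meets.
  The appellant carries the last stage.
All stages carried — the appellant prevails.

appellant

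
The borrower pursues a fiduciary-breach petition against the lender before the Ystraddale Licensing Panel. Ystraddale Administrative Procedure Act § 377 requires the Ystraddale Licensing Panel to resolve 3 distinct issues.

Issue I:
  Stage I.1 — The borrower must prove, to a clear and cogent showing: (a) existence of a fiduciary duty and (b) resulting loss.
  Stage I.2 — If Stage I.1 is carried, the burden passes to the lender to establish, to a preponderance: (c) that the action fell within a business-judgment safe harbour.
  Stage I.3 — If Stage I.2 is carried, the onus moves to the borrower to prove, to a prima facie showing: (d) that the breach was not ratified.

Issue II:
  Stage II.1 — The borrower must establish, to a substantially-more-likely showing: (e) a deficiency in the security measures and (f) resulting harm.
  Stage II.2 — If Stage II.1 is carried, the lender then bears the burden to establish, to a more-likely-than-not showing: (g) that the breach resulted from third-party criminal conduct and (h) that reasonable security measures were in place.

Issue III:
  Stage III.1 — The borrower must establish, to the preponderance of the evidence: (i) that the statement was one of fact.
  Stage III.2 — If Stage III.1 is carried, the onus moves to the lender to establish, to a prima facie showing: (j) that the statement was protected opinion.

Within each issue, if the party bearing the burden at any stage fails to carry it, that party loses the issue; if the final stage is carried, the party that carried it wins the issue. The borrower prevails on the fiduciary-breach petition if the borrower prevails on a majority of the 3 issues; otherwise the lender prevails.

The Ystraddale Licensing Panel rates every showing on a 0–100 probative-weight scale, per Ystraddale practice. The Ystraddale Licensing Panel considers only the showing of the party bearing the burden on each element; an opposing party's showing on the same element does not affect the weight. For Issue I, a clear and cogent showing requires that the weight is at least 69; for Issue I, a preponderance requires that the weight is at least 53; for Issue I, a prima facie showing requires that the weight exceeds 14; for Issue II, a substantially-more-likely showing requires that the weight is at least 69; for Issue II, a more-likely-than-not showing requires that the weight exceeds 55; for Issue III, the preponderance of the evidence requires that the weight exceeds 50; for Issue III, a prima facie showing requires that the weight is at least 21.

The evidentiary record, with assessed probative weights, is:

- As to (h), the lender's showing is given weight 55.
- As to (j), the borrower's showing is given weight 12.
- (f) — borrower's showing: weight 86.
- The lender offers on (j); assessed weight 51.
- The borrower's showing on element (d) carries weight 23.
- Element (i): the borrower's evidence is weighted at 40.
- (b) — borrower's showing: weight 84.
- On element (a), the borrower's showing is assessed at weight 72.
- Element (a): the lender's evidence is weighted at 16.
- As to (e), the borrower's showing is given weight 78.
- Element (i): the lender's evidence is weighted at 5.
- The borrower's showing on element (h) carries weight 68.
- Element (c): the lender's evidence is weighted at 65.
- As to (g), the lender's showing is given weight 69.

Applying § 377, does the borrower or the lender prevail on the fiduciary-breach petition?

— Issue I —
Stage I.1 — burden on borrower; standard: a clear and cogent showing (weight is at least 69).
    (a): 72 (lender's 16 disregarded) ≥ 69 [met]
    (b): 84 ≥ 69 [met]
  The borrower carries Stage I.1; the lender now bears the burden.
Stage I.2 — burden on lender; standard: a preponderance (weight is at least 53).
    (c): 65 ≥ 53 [met]
  All elements met. The burden passes to the borrower.
Stage I.3 — burden on borrower; standard: a prima facie showing (weight exceeds 14).
    (d): 23 > 14 [met]
  Stage I.3 carried; the final stage is satisfied.
Every stage carried; the borrower prevails on this issue.
— Issue II —
Stage II.1 (borrower, a substantially-more-likely showing, weight is at least 69): (e) 78 ≥ 69 — meets; (f) 86 ≥ 69 — meets.
  Stage II.1 is satisfied; the onus moves to the lender.
Stage II.2 (lender, a more-likely-than-not showing, weight exceeds 55): (g) 69 > 55 — meets; (h) 55 (borrower's 68 disregarded) ≤ 55 — fails.
  Stage II.2 not carried; the lender fails its burden.
The borrower prevails on this issue.
— Issue III —
Stage III.1 (borrower, the preponderance of the evidence, weight exceeds 50): (i) 40 (lender's 5 disregarded) ≤ 50 — fails.
  The borrower does not carry Stage III.1.
So the lender prevails on this issue.
Per-issue: Issue I → borrower; Issue II → borrower; Issue III → lender. The borrower must prevail on a majority of issues; overall, the borrower prevails.

borrower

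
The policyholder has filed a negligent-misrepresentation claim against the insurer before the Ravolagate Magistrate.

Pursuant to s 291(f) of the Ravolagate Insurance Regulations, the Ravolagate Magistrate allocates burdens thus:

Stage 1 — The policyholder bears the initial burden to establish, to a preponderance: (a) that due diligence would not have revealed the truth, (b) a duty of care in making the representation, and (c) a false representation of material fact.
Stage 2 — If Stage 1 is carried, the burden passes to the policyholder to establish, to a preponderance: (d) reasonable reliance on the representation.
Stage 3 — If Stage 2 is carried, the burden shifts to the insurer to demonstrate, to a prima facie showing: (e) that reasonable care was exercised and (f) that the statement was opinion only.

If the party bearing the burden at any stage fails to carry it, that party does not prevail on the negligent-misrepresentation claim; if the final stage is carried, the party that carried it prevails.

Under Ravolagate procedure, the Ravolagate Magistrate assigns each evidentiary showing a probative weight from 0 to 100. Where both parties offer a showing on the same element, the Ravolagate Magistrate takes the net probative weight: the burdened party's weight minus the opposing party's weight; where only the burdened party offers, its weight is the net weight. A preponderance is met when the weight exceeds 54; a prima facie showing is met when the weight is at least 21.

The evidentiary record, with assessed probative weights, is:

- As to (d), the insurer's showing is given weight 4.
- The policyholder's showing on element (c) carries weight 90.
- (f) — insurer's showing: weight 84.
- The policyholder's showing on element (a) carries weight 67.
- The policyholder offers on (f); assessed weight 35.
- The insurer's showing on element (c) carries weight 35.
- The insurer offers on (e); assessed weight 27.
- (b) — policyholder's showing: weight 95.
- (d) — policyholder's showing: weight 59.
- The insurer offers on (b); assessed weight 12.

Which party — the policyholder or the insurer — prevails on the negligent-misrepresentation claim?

insurer

At Stage 1 the policyholder must meet a preponderance (weight exceeds 54): on (a) the weight is 67, which does exceed 54, so (a) meets the standard; on (b) the weight is 95 less the opposing 12 gives net 83, which does exceed 54, so (b) meets the standard; on (c) the weight is 90 less the opposing 35 gives net 55, > 54, so (c) meets the standard.
  Stage 1 is satisfied; the policyholder continues to bear the burden.
At Stage 2 the policyholder must meet a preponderance (weight exceeds 54): on (d) the weight is 59 less the opposing 4 gives net 55, > 54, so (d) meets the standard.
  All elements met. The burden passes to the insurer.
At Stage 3 the insurer must meet a prima facie showing (weight is at least 21): on (e) the weight is 27, ≥ 21, so (e) meets the standard; on (f) the weight is 84 less the opposing 35 gives net 49, which does reach 21, so (f) meets the standard.
  All elements met at the final stage.
Every stage carried; the insurer prevails.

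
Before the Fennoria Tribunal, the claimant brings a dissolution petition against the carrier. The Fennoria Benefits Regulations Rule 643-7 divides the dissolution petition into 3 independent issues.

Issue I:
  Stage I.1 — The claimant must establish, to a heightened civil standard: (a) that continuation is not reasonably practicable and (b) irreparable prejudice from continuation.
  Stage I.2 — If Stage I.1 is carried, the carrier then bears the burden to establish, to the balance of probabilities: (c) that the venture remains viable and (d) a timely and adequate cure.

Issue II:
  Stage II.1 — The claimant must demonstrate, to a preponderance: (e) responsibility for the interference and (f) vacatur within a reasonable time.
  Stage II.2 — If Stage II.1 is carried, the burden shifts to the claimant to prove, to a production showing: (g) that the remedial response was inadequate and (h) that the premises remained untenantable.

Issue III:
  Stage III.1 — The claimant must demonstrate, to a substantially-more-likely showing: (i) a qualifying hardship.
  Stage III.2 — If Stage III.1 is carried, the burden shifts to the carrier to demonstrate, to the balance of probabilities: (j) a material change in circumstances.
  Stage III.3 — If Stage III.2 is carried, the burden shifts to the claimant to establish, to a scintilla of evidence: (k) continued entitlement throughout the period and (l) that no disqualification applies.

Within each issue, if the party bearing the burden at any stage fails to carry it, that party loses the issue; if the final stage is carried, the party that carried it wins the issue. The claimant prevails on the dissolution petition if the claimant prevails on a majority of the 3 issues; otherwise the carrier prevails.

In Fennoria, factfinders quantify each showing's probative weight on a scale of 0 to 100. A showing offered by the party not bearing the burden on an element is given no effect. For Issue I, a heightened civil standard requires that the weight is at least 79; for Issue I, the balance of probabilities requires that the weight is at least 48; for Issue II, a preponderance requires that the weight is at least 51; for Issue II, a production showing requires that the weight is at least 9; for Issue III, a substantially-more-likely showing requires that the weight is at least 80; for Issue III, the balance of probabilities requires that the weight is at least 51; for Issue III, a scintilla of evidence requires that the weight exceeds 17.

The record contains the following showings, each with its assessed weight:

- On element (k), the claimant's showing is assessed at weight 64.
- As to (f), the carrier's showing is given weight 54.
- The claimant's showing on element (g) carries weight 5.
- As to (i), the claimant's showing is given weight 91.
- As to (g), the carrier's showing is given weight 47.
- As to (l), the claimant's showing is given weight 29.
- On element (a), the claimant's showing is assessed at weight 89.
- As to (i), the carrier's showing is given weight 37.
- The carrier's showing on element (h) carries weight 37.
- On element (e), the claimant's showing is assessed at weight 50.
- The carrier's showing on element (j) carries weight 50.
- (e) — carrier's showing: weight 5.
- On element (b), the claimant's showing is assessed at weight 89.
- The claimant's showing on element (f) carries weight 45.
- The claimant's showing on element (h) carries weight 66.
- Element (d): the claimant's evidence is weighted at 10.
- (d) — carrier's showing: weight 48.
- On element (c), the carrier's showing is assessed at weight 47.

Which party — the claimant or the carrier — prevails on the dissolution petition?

— Issue I —
Stage I.1 (claimant, a heightened civil standard, weight is at least 79): (a) 89 ≥ 79 — meets; (b) 89 ≥ 79 — meets.
  Stage I.1 carried; the burden shifts to the carrier.
Stage I.2 (carrier, the balance of probabilities, weight is at least 48): (c) 47 < 48 — fails; (d) 48 (claimant's 10 disregarded) ≥ 48 — meets.
  The carrier does not carry Stage I.2.
The analysis ends at Stage I.2; the claimant prevails on this issue.
— Issue II —
At Stage II.1 the claimant must meet a preponderance (weight is at least 51): on (e) the weight is 50 (the carrier's 5 is given no effect), which does not reach 51, so (e) does not meet the standard; on (f) the weight is 45 (the carrier's 54 is given no effect), < 51, so (f) does not meet the standard.
  Not every element is met, so the claimant fails to carry Stage II.1.
The carrier prevails on this issue.
— Issue III —
Stage III.1 (claimant, a substantially-more-likely showing, weight is at least 80): (i) 91 (carrier's 37 disregarded) ≥ 80 — meets.
  All elements met. The burden passes to the carrier.
Stage III.2 (carrier, the balance of probabilities, weight is at least 51): (j) 50 < 51 — fails.
  Not every element is met, so the carrier fails to carry Stage III.2.
So the claimant prevails on this issue.
Per-issue: Issue I → claimant; Issue II → carrier; Issue III → claimant. The claimant must prevail on a majority of issues; overall, the claimant prevails.

claimant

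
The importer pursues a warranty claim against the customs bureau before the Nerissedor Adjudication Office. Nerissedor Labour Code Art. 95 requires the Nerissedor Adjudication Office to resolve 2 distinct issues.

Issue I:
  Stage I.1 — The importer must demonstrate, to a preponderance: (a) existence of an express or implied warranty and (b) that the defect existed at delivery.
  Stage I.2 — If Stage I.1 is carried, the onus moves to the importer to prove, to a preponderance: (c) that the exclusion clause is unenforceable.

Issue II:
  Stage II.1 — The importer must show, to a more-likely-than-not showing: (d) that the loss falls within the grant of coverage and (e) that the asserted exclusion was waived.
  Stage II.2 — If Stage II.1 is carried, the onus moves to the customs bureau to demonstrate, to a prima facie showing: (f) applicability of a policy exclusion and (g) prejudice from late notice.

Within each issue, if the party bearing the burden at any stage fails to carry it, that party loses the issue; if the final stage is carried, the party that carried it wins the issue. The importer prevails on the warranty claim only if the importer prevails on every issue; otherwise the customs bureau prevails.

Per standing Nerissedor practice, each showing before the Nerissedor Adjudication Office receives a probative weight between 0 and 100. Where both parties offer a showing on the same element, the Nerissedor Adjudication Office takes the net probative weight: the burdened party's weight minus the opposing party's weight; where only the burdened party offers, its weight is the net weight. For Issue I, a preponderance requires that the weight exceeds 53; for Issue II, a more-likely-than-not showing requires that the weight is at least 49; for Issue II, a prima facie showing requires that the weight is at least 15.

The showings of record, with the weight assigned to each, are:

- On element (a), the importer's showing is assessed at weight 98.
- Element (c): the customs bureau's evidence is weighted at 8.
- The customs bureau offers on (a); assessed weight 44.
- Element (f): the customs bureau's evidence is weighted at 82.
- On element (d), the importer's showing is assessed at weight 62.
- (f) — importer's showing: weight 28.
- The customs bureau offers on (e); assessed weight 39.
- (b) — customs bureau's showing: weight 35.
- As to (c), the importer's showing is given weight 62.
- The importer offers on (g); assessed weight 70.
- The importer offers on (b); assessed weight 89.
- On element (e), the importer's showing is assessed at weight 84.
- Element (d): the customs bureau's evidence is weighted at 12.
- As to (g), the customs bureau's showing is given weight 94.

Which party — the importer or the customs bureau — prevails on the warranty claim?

customs bureau

— Issue I —
At Stage I.1 the importer must meet a preponderance (weight exceeds 53): on (a) the weight is 98 less the opposing 44 gives net 54, which does exceed 53, so (a) meets the standard; on (b) the weight is 89 less the opposing 35 gives net 54, > 53, so (b) meets the standard.
  Stage I.1 carried; the burden remains with the importer.
At Stage I.2 the importer must meet a preponderance (weight exceeds 53): on (c) the weight is 62 less the opposing 8 gives net 54, which does exceed 53, so (c) meets the standard.
  Stage I.2 carried; the final stage is satisfied.
Every stage carried; the importer prevails on this issue.
— Issue II —
Stage II.1 (importer, a more-likely-than-not showing, weight is at least 49): (d) net 62−12=50 ≥ 49 — meets; (e) net 84−39=45 < 49 — fails.
  The importer does not carry Stage II.1.
The analysis ends at Stage II.1; the customs bureau prevails on this issue.
Per-issue: Issue I → importer; Issue II → customs bureau. The importer must prevail on every issue; overall, the customs bureau prevails.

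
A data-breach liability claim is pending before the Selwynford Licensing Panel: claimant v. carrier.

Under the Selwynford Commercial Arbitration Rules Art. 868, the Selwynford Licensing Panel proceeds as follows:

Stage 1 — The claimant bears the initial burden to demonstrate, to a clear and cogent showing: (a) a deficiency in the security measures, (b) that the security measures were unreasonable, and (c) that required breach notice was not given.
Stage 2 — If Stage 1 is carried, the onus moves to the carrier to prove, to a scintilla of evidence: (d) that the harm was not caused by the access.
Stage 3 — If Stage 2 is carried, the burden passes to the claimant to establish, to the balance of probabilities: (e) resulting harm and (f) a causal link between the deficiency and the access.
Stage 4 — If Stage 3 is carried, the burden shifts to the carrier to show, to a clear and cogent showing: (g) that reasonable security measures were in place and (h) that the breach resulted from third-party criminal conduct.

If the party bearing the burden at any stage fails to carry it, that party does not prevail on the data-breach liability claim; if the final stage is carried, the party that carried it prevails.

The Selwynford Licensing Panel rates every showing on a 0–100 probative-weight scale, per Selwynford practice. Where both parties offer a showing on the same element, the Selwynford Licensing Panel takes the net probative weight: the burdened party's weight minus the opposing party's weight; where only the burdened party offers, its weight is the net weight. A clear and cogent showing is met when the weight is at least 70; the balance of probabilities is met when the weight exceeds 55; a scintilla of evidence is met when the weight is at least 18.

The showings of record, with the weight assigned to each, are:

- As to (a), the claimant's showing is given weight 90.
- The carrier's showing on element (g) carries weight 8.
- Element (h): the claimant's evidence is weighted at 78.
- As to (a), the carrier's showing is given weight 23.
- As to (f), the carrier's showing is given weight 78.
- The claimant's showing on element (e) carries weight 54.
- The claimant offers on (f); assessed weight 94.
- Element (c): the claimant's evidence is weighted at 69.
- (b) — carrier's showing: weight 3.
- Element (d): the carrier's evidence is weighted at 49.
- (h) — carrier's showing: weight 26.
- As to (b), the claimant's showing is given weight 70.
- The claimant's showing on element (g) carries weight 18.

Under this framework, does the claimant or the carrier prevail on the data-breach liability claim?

Stage 1 (claimant, a clear and cogent showing, weight is at least 70): (a) net 90−23=67 < 70 — fails; (b) net 70−3=67 < 70 — fails; (c) 69 < 70 — fails.
  Not every element is met, so the claimant fails to carry Stage 1.
The analysis ends at Stage 1; the carrier prevails.

carrier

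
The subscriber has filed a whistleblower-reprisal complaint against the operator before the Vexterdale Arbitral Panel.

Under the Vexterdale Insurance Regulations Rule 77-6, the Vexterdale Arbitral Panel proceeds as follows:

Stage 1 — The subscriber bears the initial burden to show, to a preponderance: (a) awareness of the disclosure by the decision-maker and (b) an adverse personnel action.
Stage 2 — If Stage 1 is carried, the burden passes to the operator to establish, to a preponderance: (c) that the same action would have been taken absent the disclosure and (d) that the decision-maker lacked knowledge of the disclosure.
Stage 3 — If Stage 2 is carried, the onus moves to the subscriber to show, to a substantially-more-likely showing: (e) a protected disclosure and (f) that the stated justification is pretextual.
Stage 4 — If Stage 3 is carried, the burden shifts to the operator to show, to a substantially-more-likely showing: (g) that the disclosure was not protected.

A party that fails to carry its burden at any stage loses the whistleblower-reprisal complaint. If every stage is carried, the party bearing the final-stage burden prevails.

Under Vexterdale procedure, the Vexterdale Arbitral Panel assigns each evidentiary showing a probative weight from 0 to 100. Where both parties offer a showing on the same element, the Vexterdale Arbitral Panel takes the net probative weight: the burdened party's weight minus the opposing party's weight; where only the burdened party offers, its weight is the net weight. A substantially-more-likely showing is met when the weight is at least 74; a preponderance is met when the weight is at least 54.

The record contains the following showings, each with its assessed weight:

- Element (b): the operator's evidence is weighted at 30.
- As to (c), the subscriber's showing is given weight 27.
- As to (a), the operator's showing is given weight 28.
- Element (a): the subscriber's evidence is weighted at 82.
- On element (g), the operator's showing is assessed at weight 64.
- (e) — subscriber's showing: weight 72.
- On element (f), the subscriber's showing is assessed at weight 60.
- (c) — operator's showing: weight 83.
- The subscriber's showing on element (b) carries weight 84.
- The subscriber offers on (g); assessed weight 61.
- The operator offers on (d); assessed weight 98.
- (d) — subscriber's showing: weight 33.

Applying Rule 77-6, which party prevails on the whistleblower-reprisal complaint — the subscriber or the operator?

Stage 1 (subscriber, a preponderance, weight is at least 54): (a) net 82−28=54 ≥ 54 — meets; (b) net 84−30=54 ≥ 54 — meets.
  Stage 1 is satisfied; the onus moves to the operator.
Stage 2 (operator, a preponderance, weight is at least 54): (c) net 83−27=56 ≥ 54 — meets; (d) net 98−33=65 ≥ 54 — meets.
  All elements met. The burden passes to the subscriber.
Stage 3 (subscriber, a substantially-more-likely showing, weight is at least 74): (e) 72 < 74 — fails; (f) 60 < 74 — fails.
  The subscriber does not carry Stage 3.
So the operator prevails.

operator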